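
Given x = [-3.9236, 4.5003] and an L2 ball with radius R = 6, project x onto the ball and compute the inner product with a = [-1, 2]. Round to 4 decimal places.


Step 1: Compute ||x|| (intermediates to 6 decimals).
||x|| = sqrt((-3.9236)^2 + 4.5003^2) = 5.970539
Step 2: Project.
Since ||x|| <= R, proj = x (no scaling needed).
proj(x) = [-3.9236, 4.5003]
Step 3: Dot product.
a^T * proj(x) = -1*(-3.9236) + 2*4.5003 = 12.9242


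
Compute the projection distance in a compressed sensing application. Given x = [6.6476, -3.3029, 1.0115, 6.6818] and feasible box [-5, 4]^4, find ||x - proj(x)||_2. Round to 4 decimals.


Project each component onto [-5, 4].
clip(6.6476) = 4.0, clip(-3.3029) = -3.3029, clip(1.0115) = 1.0115, clip(6.6818) = 4.0
Projection = [4.0, -3.3029, 1.0115, 4.0]
Squared diffs: [7.0098, 0.0, 0.0, 7.1921]
Distance = sqrt(14.2019) = 3.7685


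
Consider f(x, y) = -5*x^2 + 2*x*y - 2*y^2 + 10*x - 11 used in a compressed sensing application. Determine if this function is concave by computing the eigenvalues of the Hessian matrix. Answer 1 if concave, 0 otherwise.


The Hessian of f(x,y) = -5*x^2 + 2*x*y - 2*y^2 + 10*x - 11 is:
H = [[-10, 2], [2, -4]]
Trace = -10 - 4 = -14
Determinant = -10*-4 - (2)^2 = 36
Discriminant = (-14)^2 - 4*36 = 52.0
Eigenvalues: lambda_1 = -10.6056, lambda_2 = -3.3944
The function is concave.

1


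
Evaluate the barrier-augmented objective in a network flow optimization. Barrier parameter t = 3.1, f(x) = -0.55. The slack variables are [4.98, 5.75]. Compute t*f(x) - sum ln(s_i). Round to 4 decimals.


Step 1: Compute log-barrier.
ln values: [1.6054, 1.7492]
phi = -(1.6054 + 1.7492) = -3.3546
Step 2: Compute augmented objective.
t*f(x) = 3.1*-0.55 = -1.705
Total = -1.705 - 3.3546 = -5.0596


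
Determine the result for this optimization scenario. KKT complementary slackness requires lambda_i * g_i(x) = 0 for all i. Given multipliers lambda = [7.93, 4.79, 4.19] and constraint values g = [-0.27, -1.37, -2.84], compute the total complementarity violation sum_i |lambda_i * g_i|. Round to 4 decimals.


KKT complementary slackness check:
lambda_1 * g_1 = 7.93 * -0.27 = -2.1411
lambda_2 * g_2 = 4.79 * -1.37 = -6.5623
lambda_3 * g_3 = 4.19 * -2.84 = -11.8996
Total violation = 2.1411 + 6.5623 + 11.8996 = 20.603


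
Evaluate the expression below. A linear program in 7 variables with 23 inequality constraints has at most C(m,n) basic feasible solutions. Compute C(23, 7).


Each vertex corresponds to some choice of n active constraints out of m, so the number of vertices is at most C(m, n) = m! / (n!(m-n)!).
m = 23, n = 7
Numerator: 23 * 22 * 21 * 20 * 19 * 18 * 17
Denominator: 7! = 5040
C(23, 7) = 245157


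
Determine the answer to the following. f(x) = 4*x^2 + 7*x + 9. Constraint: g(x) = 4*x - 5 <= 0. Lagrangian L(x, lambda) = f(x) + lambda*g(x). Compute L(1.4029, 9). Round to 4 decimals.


Step 1: Evaluate f(x).
f(1.4029) = 4*1.4029^2 + 7*1.4029 + 9 = 26.6928
Step 2: Evaluate g(x).
g(1.4029) = 4*1.4029 - 5 = 0.6116
Step 3: Compute Lagrangian.
L = 26.6928 + 9*0.6116 = 32.1972


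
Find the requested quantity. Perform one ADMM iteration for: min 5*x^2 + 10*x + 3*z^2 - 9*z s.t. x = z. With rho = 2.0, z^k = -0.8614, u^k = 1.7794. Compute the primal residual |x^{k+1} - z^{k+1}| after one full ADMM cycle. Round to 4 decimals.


ADMM iteration with rho = 2.0, z^k = -0.8614, u^k = 1.7794
Step 1: x-update.
Minimize 5*x^2 + 10*x + (2.0/2)*(x + 0.8614 + 1.7794)^2
FOC: (2*5 + 2.0)*x = -10 + 2.0*(-0.8614 - 1.7794)
x^{k+1} = -1.2735
Step 2: z-update.
Minimize 3*z^2 - 9*z + (2.0/2)*(-1.2735 - z + 1.7794)^2
FOC: (2*3 + 2.0)*z = 9 + 2.0*(-1.2735 + 1.7794)
z^{k+1} = 1.2515
Step 3: u-update.
u^{k+1} = 1.7794 - 1.2735 - 1.2515 = -0.7456
Step 4: Primal residual = |-1.2735 - 1.2515| = 2.525


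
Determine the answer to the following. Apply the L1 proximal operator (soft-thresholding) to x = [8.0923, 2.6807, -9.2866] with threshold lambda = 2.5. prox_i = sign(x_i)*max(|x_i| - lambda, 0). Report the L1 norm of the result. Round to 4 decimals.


Soft-thresholding with lambda = 2.5:
prox(8.0923) = sign(8.0923)*max(|8.0923| - 2.5, 0) = 5.5923
prox(2.6807) = sign(2.6807)*max(|2.6807| - 2.5, 0) = 0.1807
prox(-9.2866) = sign(-9.2866)*max(|-9.2866| - 2.5, 0) = -6.7866
prox(x) = [5.5923, 0.1807, -6.7866]
||prox(x)||_1 = 5.5923 + 0.1807 + 6.7866 = 12.5596


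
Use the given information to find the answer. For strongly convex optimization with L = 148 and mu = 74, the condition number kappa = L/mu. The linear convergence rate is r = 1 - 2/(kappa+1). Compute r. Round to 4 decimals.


Step 1: Compute the condition number.
kappa = L/mu = 148/74 = 2.0
Step 2: Compute the convergence rate.
r = 1 - 2/(kappa + 1) = 1 - 2*mu/(L + mu) = (L - mu)/(L + mu) = 74/222 = 0.3333


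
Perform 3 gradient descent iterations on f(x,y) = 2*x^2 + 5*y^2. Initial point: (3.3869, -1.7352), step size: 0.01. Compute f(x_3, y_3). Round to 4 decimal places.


Gradient descent on f(x,y) = 2*x^2 + 5*y^2.
Starting point: (3.3869, -1.7352), alpha = 0.01
Step 1: grad_x = 2*2*3.3869 = 13.5476, grad_y = 2*5*-1.7352 = -17.352
  x_1 = 3.3869 - 0.01*13.5476 = 3.2514
  y_1 = -1.7352 - 0.01*-17.352 = -1.5617
Step 2: grad_x = 2*2*3.2514 = 13.0057, grad_y = 2*5*-1.5617 = -15.6168
  x_2 = 3.2514 - 0.01*13.0057 = 3.1214
  y_2 = -1.5617 - 0.01*-15.6168 = -1.4055
Step 3: grad_x = 2*2*3.1214 = 12.4855, grad_y = 2*5*-1.4055 = -14.0551
  x_3 = 3.1214 - 0.01*12.4855 = 2.9965
  y_3 = -1.4055 - 0.01*-14.0551 = -1.265
f(2.9965, -1.265) = 2*2.9965^2 + 5*(-1.265)^2 = 25.9588


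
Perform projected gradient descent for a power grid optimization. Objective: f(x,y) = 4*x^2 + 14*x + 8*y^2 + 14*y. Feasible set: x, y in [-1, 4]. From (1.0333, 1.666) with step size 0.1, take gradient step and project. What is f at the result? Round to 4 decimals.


Step 1: Compute gradient at (1.0333, 1.666).
grad_x = 2*4*1.0333 + 14 = 22.2664
grad_y = 2*8*1.666 + 14 = 40.656
Step 2: Gradient step.
x_raw = 1.0333 - 0.1*22.2664 = -1.1933
y_raw = 1.666 - 0.1*40.656 = -2.3996
Step 3: Project onto [-1, 4].
x_proj = clip(-1.1933) = -1.0
y_proj = clip(-2.3996) = -1.0
Step 4: Evaluate f.
f(-1.0, -1.0) = -16.0


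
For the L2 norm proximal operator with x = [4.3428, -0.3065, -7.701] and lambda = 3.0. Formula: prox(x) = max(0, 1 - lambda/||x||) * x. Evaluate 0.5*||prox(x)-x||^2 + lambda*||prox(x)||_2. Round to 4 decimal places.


Step 1: Compute ||x||.
||x|| = 8.8464
Step 2: Compute scaling factor.
scale = max(0, 1 - 3.0/8.8464) = 0.6609
Step 3: prox(x) = [2.8701, -0.2026, -5.0894]
||prox(x)|| = 5.8464
Step 4: Proximal objective.
0.5*||prox-x||^2 = 4.5
lambda*||prox|| = 17.5392
Total = 22.0393


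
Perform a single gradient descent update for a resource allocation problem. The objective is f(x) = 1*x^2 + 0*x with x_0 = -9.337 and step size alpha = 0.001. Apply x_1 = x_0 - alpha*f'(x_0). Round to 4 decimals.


We compute the gradient at x_0 and apply the update.
f'(x) = 2*x + 0
f'(-9.337) = 2*-9.337 + 0 = -18.674
x_1 = -9.337 - 0.001*-18.674 = -9.3183


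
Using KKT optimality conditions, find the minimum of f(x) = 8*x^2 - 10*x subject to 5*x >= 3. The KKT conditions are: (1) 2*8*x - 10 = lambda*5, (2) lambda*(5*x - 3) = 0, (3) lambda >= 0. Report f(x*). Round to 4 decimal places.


Step 1: Try lambda = 0 (constraint inactive).
Stationarity: 2*8*x - 10 = 0
x* = 10/(2*8) = 0.625
Check constraint: 5*0.625 = 3.125 >= 3 -- satisfied.
Step 2: Compute optimal value.
f(x*) = 8*0.625^2 - 10*0.625 = -3.125


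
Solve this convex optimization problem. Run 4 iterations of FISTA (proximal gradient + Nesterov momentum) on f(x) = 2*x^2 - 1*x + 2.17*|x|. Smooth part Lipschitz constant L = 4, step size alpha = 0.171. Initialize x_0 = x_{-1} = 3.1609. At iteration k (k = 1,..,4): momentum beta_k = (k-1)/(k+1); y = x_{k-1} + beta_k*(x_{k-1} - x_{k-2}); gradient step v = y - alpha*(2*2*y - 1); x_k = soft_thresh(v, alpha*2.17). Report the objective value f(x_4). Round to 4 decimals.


FISTA on f(x) = 2*x^2 - 1*x + 2.17*|x|
L = 4, alpha = 0.171
Iteration 1: beta = 0.0, y = 3.1609 + 0.0*(3.1609 - 3.1609) = 3.1609
  grad(y) = 11.6436, v = y - alpha*grad = 1.1698
  prox(v) = soft_thresh(1.1698, 0.3711) = 0.7988
Iteration 2: beta = 0.3333, y = 0.7988 + 0.3333*(0.7988 - 3.1609) = 0.0114
  grad(y) = -0.9544, v = y - alpha*grad = 0.1746
  prox(v) = soft_thresh(0.1746, 0.3711) = 0.0
Iteration 3: beta = 0.5, y = 0.0 + 0.5*(0.0 - 0.7988) = -0.3994
  grad(y) = -2.5975, v = y - alpha*grad = 0.0448
  prox(v) = soft_thresh(0.0448, 0.3711) = 0.0
Iteration 4: beta = 0.6, y = 0.0 + 0.6*(0.0 - 0.0) = 0.0
  grad(y) = -1.0, v = y - alpha*grad = 0.171
  prox(v) = soft_thresh(0.171, 0.3711) = 0.0
f(x_4) = 2*0.0^2 - 1*0.0 + 2.17*|0.0| = 0.0


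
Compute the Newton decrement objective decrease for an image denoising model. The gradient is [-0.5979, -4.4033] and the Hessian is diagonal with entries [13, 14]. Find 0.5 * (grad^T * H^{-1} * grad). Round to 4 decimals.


Step 1: H is diagonal, so H^(-1) * g = [-0.046, -0.3145].
Step 2: g^T H^(-1) g = sum_i g_i^2 / H_ii
  = (-0.5979)^2/13 + (-4.4033)^2/14
  = 0.0275 + 1.3849 = 1.4124
Step 3: Objective decrease = 0.5 * g^T H^(-1) g = 0.7062


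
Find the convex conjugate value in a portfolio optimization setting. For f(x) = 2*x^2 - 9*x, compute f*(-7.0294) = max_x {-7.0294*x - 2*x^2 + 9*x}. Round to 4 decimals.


f*(y) = sup_x {y*x - a*x^2 - b*x} = sup_x {(y-b)*x - a*x^2}
FOC: (y - b) - 2a*x = 0 => x* = (y - b)/(2a)
x* = (-7.0294 + 9)/(2*2) = 0.4927
f*(-7.0294) = (y-b)^2/(4a) = (-7.0294 + 9)^2/(4*2)
= 3.8833/8 = 0.4854


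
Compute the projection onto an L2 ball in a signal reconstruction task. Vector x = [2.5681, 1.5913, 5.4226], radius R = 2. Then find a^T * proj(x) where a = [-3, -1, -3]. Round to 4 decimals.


Step 1: Compute ||x|| (intermediates to 6 decimals).
||x|| = sqrt(2.5681^2 + 1.5913^2 + 5.4226^2) = 6.207412
Step 2: Project.
Since ||x|| > R, scale = R/||x|| = 2/6.207412 = 0.322195, proj(x) = scale * x
proj(x) = [0.827429, 0.512709, 1.747135]
Step 3: Dot product.
a^T * proj(x) = -3*0.827429 - 1*0.512709 - 3*1.747135 = -8.2364


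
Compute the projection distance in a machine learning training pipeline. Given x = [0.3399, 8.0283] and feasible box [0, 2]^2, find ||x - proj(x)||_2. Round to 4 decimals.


Project each component onto [0, 2].
clip(0.3399) = 0.3399, clip(8.0283) = 2.0
Projection = [0.3399, 2.0]
Squared diffs: [0.0, 36.3404]
Distance = sqrt(36.3404) = 6.0283


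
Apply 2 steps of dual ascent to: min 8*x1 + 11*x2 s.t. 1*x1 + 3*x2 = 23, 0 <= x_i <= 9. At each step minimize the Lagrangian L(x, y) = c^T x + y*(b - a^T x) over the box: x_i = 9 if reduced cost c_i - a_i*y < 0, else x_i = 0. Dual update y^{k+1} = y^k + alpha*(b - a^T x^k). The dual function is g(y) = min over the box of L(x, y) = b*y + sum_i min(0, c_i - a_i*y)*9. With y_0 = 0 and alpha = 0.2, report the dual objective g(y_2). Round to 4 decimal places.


Dual ascent for LP: min 8*x1 + 11*x2, 1*x1 + 3*x2 = 23, 0 <= x_i <= 9
Step 1: y^k = 0.0, reduced costs: (8.0, 11.0)
  x^k = (0.0, 0.0), subgradient = b - a^T x = 23.0
  y^{k+1} = 0.0 + 0.2*23.0 = 4.6
Step 2: y^k = 4.6, reduced costs: (3.4, -2.8)
  x^k = (0.0, 9.0), subgradient = b - a^T x = -4.0
  y^{k+1} = 4.6 + 0.2*-4.0 = 3.8
Dual objective at y_2 = 3.8: reduced costs (4.2, -0.4), box minimizer x = (0.0, 9.0)
g(y_2) = b*y + (c1 - a1*y)*x1 + (c2 - a2*y)*x2 = 23*3.8 + 4.2*0.0 + (-0.4)*9.0 = 87.4 + 0.0 - 3.6 = 83.8


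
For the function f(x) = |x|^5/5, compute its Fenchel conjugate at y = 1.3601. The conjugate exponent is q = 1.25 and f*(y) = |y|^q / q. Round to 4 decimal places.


The conjugate exponent q satisfies 1/p + 1/q = 1.
p = 5, so q = 5/(5 - 1) = 1.25
|y|^q = 1.3601^1.25 = 1.4688
f*(1.3601) = 1.4688 / 1.25 = 1.175


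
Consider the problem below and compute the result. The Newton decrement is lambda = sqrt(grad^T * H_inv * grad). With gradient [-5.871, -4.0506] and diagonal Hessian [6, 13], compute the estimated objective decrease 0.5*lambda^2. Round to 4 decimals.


Step 1: H is diagonal, so H^(-1) * g = [-0.9785, -0.3116].
Step 2: g^T H^(-1) g = sum_i g_i^2 / H_ii
  = (-5.871)^2/6 + (-4.0506)^2/13
  = 5.7448 + 1.2621 = 7.0069
Step 3: Objective decrease = 0.5 * g^T H^(-1) g = 3.5034


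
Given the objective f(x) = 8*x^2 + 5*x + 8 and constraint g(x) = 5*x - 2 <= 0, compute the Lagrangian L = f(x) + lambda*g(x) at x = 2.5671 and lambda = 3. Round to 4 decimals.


Step 1: Evaluate f(x).
f(2.5671) = 8*2.5671^2 + 5*2.5671 + 8 = 73.5555
Step 2: Evaluate g(x).
g(2.5671) = 5*2.5671 - 2 = 10.8355
Step 3: Compute Lagrangian.
L = 73.5555 + 3*10.8355 = 106.062


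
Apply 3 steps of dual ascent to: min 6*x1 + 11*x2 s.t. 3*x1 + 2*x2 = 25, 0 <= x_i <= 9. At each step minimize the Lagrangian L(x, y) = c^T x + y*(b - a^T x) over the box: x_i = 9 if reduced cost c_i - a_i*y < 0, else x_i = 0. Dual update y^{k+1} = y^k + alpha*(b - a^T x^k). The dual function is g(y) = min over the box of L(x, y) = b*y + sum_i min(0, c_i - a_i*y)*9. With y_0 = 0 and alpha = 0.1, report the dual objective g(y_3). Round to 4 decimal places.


Dual ascent for LP: min 6*x1 + 11*x2, 3*x1 + 2*x2 = 25, 0 <= x_i <= 9
Step 1: y^k = 0.0, reduced costs: (6.0, 11.0)
  x^k = (0.0, 0.0), subgradient = b - a^T x = 25.0
  y^{k+1} = 0.0 + 0.1*25.0 = 2.5
Step 2: y^k = 2.5, reduced costs: (-1.5, 6.0)
  x^k = (9.0, 0.0), subgradient = b - a^T x = -2.0
  y^{k+1} = 2.5 + 0.1*-2.0 = 2.3
Step 3: y^k = 2.3, reduced costs: (-0.9, 6.4)
  x^k = (9.0, 0.0), subgradient = b - a^T x = -2.0
  y^{k+1} = 2.3 + 0.1*-2.0 = 2.1
Dual objective at y_3 = 2.1: reduced costs (-0.3, 6.8), box minimizer x = (9.0, 0.0)
g(y_3) = b*y + (c1 - a1*y)*x1 + (c2 - a2*y)*x2 = 25*2.1 + (-0.3)*9.0 + 6.8*0.0 = 52.5 - 2.7 + 0.0 = 49.8


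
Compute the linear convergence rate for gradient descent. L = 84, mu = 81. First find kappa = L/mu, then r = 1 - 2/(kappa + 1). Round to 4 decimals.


Step 1: Compute the condition number.
kappa = L/mu = 84/81 = 1.037
Step 2: Compute the convergence rate.
r = 1 - 2/(kappa + 1) = 1 - 2*mu/(L + mu) = (L - mu)/(L + mu) = 3/165 = 0.0182


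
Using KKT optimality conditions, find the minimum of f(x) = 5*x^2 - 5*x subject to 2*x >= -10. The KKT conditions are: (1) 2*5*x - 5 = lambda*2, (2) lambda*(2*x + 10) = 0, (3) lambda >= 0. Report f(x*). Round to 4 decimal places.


Step 1: Try lambda = 0 (constraint inactive).
Stationarity: 2*5*x - 5 = 0
x* = 5/(2*5) = 0.5
Check constraint: 2*0.5 = 1.0 >= -10 -- satisfied.
Step 2: Compute optimal value.
f(x*) = 5*0.5^2 - 5*0.5 = -1.25


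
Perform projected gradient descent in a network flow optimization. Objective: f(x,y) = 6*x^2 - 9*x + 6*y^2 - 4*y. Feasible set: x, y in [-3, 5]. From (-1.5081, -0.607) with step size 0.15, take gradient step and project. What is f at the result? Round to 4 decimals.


Step 1: Compute gradient at (-1.5081, -0.607).
grad_x = 2*6*-1.5081 - 9 = -27.0972
grad_y = 2*6*-0.607 - 4 = -11.284
Step 2: Gradient step.
x_raw = -1.5081 - 0.15*-27.0972 = 2.5565
y_raw = -0.607 - 0.15*-11.284 = 1.0856
Step 3: Project onto [-3, 5].
x_proj = clip(2.5565) = 2.5565
y_proj = clip(1.0856) = 1.0856
Step 4: Evaluate f.
f(2.5565, 1.0856) = 18.934


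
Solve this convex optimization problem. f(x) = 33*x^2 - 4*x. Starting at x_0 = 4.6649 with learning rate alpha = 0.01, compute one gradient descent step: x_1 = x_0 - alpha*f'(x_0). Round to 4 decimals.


We compute the gradient at x_0 and apply the update.
f'(x) = 66*x - 4
f'(4.6649) = 66*4.6649 - 4 = 303.8834
x_1 = 4.6649 - 0.01*303.8834 = 1.6261


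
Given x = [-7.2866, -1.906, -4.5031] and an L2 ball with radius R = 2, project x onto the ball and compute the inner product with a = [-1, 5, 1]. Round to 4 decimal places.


Step 1: Compute ||x|| (intermediates to 6 decimals).
||x|| = sqrt((-7.2866)^2 + (-1.906)^2 + (-4.5031)^2) = 8.775266
Step 2: Project.
Since ||x|| > R, scale = R/||x|| = 2/8.775266 = 0.227913, proj(x) = scale * x
proj(x) = [-1.660711, -0.434402, -1.026315]
Step 3: Dot product.
a^T * proj(x) = -1*(-1.660711) + 5*(-0.434402) + 1*(-1.026315) = -1.5376


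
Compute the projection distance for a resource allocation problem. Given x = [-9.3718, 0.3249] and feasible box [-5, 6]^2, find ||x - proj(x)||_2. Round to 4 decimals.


Project each component onto [-5, 6].
clip(-9.3718) = -5.0, clip(0.3249) = 0.3249
Projection = [-5.0, 0.3249]
Squared diffs: [19.1126, 0.0]
Distance = sqrt(19.1126) = 4.3718


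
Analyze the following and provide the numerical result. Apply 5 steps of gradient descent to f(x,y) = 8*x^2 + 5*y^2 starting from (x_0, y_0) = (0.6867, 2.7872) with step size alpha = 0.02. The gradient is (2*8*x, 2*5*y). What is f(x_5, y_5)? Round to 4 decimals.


Gradient descent on f(x,y) = 8*x^2 + 5*y^2.
Starting point: (0.6867, 2.7872), alpha = 0.02
Step 1: grad_x = 2*8*0.6867 = 10.9872, grad_y = 2*5*2.7872 = 27.872
  x_1 = 0.6867 - 0.02*10.9872 = 0.467
  y_1 = 2.7872 - 0.02*27.872 = 2.2298
Step 2: grad_x = 2*8*0.467 = 7.4713, grad_y = 2*5*2.2298 = 22.2976
  x_2 = 0.467 - 0.02*7.4713 = 0.3175
  y_2 = 2.2298 - 0.02*22.2976 = 1.7838
Step 3: grad_x = 2*8*0.3175 = 5.0805, grad_y = 2*5*1.7838 = 17.8381
  x_3 = 0.3175 - 0.02*5.0805 = 0.2159
  y_3 = 1.7838 - 0.02*17.8381 = 1.427
Step 4: grad_x = 2*8*0.2159 = 3.4547, grad_y = 2*5*1.427 = 14.2705
  x_4 = 0.2159 - 0.02*3.4547 = 0.1468
  y_4 = 1.427 - 0.02*14.2705 = 1.1416
Step 5: grad_x = 2*8*0.1468 = 2.3492, grad_y = 2*5*1.1416 = 11.4164
  x_5 = 0.1468 - 0.02*2.3492 = 0.0998
  y_5 = 1.1416 - 0.02*11.4164 = 0.9133
f(0.0998, 0.9133) = 8*0.0998^2 + 5*0.9133^2 = 4.2504


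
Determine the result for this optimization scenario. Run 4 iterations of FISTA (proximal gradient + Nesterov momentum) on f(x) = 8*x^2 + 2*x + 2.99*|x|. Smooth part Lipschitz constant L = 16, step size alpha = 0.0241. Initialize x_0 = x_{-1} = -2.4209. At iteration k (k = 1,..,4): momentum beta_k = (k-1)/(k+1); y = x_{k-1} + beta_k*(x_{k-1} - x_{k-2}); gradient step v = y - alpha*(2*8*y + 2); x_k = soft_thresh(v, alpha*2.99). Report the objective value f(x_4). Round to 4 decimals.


FISTA on f(x) = 8*x^2 + 2*x + 2.99*|x|
L = 16, alpha = 0.0241
Iteration 1: beta = 0.0, y = -2.4209 + 0.0*(-2.4209 + 2.4209) = -2.4209
  grad(y) = -36.7344, v = y - alpha*grad = -1.5356
  prox(v) = soft_thresh(-1.5356, 0.0721) = -1.4635
Iteration 2: beta = 0.3333, y = -1.4635 + 0.3333*(-1.4635 + 2.4209) = -1.1444
  grad(y) = -16.3108, v = y - alpha*grad = -0.7513
  prox(v) = soft_thresh(-0.7513, 0.0721) = -0.6793
Iteration 3: beta = 0.5, y = -0.6793 + 0.5*(-0.6793 + 1.4635) = -0.2871
  grad(y) = -2.5942, v = y - alpha*grad = -0.2246
  prox(v) = soft_thresh(-0.2246, 0.0721) = -0.1526
Iteration 4: beta = 0.6, y = -0.1526 + 0.6*(-0.1526 + 0.6793) = 0.1635
  grad(y) = 4.6155, v = y - alpha*grad = 0.0522
  prox(v) = soft_thresh(0.0522, 0.0721) = 0.0
f(x_4) = 8*0.0^2 + 2*0.0 + 2.99*|0.0| = 0.0


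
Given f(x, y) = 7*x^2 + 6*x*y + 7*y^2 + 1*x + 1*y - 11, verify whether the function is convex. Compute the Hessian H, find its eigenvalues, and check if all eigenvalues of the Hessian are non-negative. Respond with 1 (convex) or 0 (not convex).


The Hessian of f(x,y) = 7*x^2 + 6*x*y + 7*y^2 + 1*x + 1*y - 11 is:
H = [[14, 6], [6, 14]]
Trace = 14 + 14 = 28
Determinant = 14*14 - (6)^2 = 160
Discriminant = (28)^2 - 4*160 = 144.0
Eigenvalues: lambda_1 = 8.0, lambda_2 = 20.0
The function is convex.

1


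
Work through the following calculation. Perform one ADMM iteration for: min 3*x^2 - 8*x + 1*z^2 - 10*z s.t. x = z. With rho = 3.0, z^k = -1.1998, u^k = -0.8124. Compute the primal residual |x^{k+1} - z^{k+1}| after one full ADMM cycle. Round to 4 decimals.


ADMM iteration with rho = 3.0, z^k = -1.1998, u^k = -0.8124
Step 1: x-update.
Minimize 3*x^2 - 8*x + (3.0/2)*(x + 1.1998 - 0.8124)^2
FOC: (2*3 + 3.0)*x = 8 + 3.0*(-1.1998 + 0.8124)
x^{k+1} = 0.7598
Step 2: z-update.
Minimize 1*z^2 - 10*z + (3.0/2)*(0.7598 - z - 0.8124)^2
FOC: (2*1 + 3.0)*z = 10 + 3.0*(0.7598 - 0.8124)
z^{k+1} = 1.9684
Step 3: u-update.
u^{k+1} = -0.8124 + 0.7598 - 1.9684 = -2.0211
Step 4: Primal residual = |0.7598 - 1.9684| = 1.2087


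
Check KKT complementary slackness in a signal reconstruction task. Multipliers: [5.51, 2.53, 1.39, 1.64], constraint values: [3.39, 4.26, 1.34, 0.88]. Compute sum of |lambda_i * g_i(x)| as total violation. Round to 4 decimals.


KKT complementary slackness check:
lambda_1 * g_1 = 5.51 * 3.39 = 18.6789
lambda_2 * g_2 = 2.53 * 4.26 = 10.7778
lambda_3 * g_3 = 1.39 * 1.34 = 1.8626
lambda_4 * g_4 = 1.64 * 0.88 = 1.4432
Total violation = 18.6789 + 10.7778 + 1.8626 + 1.4432 = 32.7625


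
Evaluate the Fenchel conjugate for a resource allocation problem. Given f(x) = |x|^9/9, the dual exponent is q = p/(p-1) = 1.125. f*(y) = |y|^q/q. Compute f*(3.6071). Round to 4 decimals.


The conjugate exponent q satisfies 1/p + 1/q = 1.
p = 9, so q = 9/(9 - 1) = 1.125
|y|^q = 3.6071^1.125 = 4.2345
f*(3.6071) = 4.2345 / 1.125 = 3.764


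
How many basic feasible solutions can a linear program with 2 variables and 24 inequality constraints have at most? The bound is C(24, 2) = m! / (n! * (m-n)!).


Each vertex corresponds to some choice of n active constraints out of m, so the number of vertices is at most C(m, n) = m! / (n!(m-n)!).
m = 24, n = 2
Numerator: 24 * 23
Denominator: 2! = 2
C(24, 2) = 276


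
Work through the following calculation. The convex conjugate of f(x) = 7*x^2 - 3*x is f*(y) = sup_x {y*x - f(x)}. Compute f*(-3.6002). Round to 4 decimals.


f*(y) = sup_x {y*x - a*x^2 - b*x} = sup_x {(y-b)*x - a*x^2}
FOC: (y - b) - 2a*x = 0 => x* = (y - b)/(2a)
x* = (-3.6002 + 3)/(2*7) = -0.0429
f*(-3.6002) = (y-b)^2/(4a) = (-3.6002 + 3)^2/(4*7)
= 0.3602/28 = 0.0129


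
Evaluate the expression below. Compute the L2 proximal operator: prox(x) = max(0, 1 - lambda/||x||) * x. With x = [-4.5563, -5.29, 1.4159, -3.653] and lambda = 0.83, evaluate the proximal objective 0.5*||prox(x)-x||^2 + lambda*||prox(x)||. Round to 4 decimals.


Step 1: Compute ||x||.
||x|| = 8.0058
Step 2: Compute scaling factor.
scale = max(0, 1 - 0.83/8.0058) = 0.8963
Step 3: prox(x) = [-4.0839, -4.7416, 1.2691, -3.2743]
||prox(x)|| = 7.1758
Step 4: Proximal objective.
0.5*||prox-x||^2 = 0.3445
lambda*||prox|| = 5.9559
Total = 6.3004


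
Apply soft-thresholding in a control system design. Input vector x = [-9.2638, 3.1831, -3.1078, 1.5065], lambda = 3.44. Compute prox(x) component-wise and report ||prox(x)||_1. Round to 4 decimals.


Soft-thresholding with lambda = 3.44:
prox(-9.2638) = sign(-9.2638)*max(|-9.2638| - 3.44, 0) = -5.8238
prox(3.1831) = sign(3.1831)*max(|3.1831| - 3.44, 0) = 0.0
prox(-3.1078) = sign(-3.1078)*max(|-3.1078| - 3.44, 0) = 0.0
prox(1.5065) = sign(1.5065)*max(|1.5065| - 3.44, 0) = 0.0
prox(x) = [-5.8238, 0.0, 0.0, 0.0]
||prox(x)||_1 = 5.8238 + 0.0 + 0.0 + 0.0 = 5.8238


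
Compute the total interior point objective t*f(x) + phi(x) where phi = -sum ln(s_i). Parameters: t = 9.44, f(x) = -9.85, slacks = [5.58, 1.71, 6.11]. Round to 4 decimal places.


Step 1: Compute log-barrier.
ln values: [1.7192, 0.5365, 1.8099]
phi = -(1.7192 + 0.5365 + 1.8099) = -4.0656
Step 2: Compute augmented objective.
t*f(x) = 9.44*-9.85 = -92.984
Total = -92.984 - 4.0656 = -97.0496


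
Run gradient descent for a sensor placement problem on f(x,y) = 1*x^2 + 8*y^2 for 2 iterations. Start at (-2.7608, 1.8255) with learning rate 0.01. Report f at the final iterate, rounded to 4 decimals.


Gradient descent on f(x,y) = 1*x^2 + 8*y^2.
Starting point: (-2.7608, 1.8255), alpha = 0.01
Step 1: grad_x = 2*1*-2.7608 = -5.5216, grad_y = 2*8*1.8255 = 29.208
  x_1 = -2.7608 - 0.01*-5.5216 = -2.7056
  y_1 = 1.8255 - 0.01*29.208 = 1.5334
Step 2: grad_x = 2*1*-2.7056 = -5.4112, grad_y = 2*8*1.5334 = 24.5347
  x_2 = -2.7056 - 0.01*-5.4112 = -2.6515
  y_2 = 1.5334 - 0.01*24.5347 = 1.2881
f(-2.6515, 1.2881) = 1*(-2.6515)^2 + 8*1.2881^2 = 20.3034


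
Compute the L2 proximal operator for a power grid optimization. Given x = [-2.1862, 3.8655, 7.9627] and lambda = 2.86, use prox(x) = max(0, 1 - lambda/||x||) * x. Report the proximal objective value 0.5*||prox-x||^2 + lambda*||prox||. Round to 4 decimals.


Step 1: Compute ||x||.
||x|| = 9.1174
Step 2: Compute scaling factor.
scale = max(0, 1 - 2.86/9.1174) = 0.6863
Step 3: prox(x) = [-1.5004, 2.6529, 5.4649]
||prox(x)|| = 6.2574
Step 4: Proximal objective.
0.5*||prox-x||^2 = 4.0898
lambda*||prox|| = 17.8962
Total = 21.9858


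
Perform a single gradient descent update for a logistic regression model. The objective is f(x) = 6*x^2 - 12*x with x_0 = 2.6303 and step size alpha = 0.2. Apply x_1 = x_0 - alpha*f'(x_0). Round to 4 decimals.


We compute the gradient at x_0 and apply the update.
f'(x) = 12*x - 12
f'(2.6303) = 12*2.6303 - 12 = 19.5636
x_1 = 2.6303 - 0.2*19.5636 = -1.2824


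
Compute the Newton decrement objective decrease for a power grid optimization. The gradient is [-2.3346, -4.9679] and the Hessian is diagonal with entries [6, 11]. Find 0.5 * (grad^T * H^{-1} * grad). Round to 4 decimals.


Step 1: H is diagonal, so H^(-1) * g = [-0.3891, -0.4516].
Step 2: g^T H^(-1) g = sum_i g_i^2 / H_ii
  = (-2.3346)^2/6 + (-4.9679)^2/11
  = 0.9084 + 2.2436 = 3.152
Step 3: Objective decrease = 0.5 * g^T H^(-1) g = 1.576


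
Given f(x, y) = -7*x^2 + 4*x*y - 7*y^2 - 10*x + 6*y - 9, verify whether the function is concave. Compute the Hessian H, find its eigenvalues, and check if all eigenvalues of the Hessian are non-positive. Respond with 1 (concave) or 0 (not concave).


The Hessian of f(x,y) = -7*x^2 + 4*x*y - 7*y^2 - 10*x + 6*y - 9 is:
H = [[-14, 4], [4, -14]]
Trace = -14 - 14 = -28
Determinant = -14*-14 - (4)^2 = 180
Discriminant = (-28)^2 - 4*180 = 64.0
Eigenvalues: lambda_1 = -18.0, lambda_2 = -10.0
The function is concave.

1


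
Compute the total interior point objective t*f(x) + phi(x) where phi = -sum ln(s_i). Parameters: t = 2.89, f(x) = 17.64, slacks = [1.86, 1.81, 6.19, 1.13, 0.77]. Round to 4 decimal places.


Step 1: Compute log-barrier.
ln values: [0.6206, 0.5933, 1.8229, 0.1222, -0.2614]
phi = -(0.6206 + 0.5933 + 1.8229 + 0.1222 - 0.2614) = -2.8977
Step 2: Compute augmented objective.
t*f(x) = 2.89*17.64 = 50.9796
Total = 50.9796 - 2.8977 = 48.0819


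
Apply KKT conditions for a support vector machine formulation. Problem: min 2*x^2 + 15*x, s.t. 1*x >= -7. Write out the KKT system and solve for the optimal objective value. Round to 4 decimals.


Step 1: Try lambda = 0 (constraint inactive).
Stationarity: 2*2*x + 15 = 0
x* = -15/(2*2) = -3.75
Check constraint: 1*-3.75 = -3.75 >= -7 -- satisfied.
Step 2: Compute optimal value.
f(x*) = 2*(-3.75)^2 + 15*(-3.75) = -28.125


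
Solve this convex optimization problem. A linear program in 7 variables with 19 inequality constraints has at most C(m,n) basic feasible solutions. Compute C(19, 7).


Each vertex corresponds to some choice of n active constraints out of m, so the number of vertices is at most C(m, n) = m! / (n!(m-n)!).
m = 19, n = 7
Numerator: 19 * 18 * 17 * 16 * 15 * 14 * 13
Denominator: 7! = 5040
C(19, 7) = 50388


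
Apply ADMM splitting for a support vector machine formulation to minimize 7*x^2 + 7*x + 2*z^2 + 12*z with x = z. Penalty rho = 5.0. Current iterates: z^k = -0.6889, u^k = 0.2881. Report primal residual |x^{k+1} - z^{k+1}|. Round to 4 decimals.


ADMM iteration with rho = 5.0, z^k = -0.6889, u^k = 0.2881
Step 1: x-update.
Minimize 7*x^2 + 7*x + (5.0/2)*(x + 0.6889 + 0.2881)^2
FOC: (2*7 + 5.0)*x = -7 + 5.0*(-0.6889 - 0.2881)
x^{k+1} = -0.6255
Step 2: z-update.
Minimize 2*z^2 + 12*z + (5.0/2)*(-0.6255 - z + 0.2881)^2
FOC: (2*2 + 5.0)*z = -12 + 5.0*(-0.6255 + 0.2881)
z^{k+1} = -1.5208
Step 3: u-update.
u^{k+1} = 0.2881 - 0.6255 + 1.5208 = 1.1834
Step 4: Primal residual = |-0.6255 + 1.5208| = 0.8953


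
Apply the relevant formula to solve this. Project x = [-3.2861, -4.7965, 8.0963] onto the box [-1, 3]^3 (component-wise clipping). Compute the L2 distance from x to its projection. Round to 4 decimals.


Project each component onto [-1, 3].
clip(-3.2861) = -1.0, clip(-4.7965) = -1.0, clip(8.0963) = 3.0
Projection = [-1.0, -1.0, 3.0]
Squared diffs: [5.2263, 14.4134, 25.9723]
Distance = sqrt(45.612) = 6.7537


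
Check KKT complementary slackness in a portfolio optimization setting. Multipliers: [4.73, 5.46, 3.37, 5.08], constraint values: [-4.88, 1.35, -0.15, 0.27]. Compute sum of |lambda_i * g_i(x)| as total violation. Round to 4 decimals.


KKT complementary slackness check:
lambda_1 * g_1 = 4.73 * -4.88 = -23.0824
lambda_2 * g_2 = 5.46 * 1.35 = 7.371
lambda_3 * g_3 = 3.37 * -0.15 = -0.5055
lambda_4 * g_4 = 5.08 * 0.27 = 1.3716
Total violation = 23.0824 + 7.371 + 0.5055 + 1.3716 = 32.3305


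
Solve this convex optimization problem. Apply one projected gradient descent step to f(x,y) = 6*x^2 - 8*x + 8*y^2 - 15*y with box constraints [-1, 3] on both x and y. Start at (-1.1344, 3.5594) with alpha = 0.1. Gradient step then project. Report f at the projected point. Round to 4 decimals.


Step 1: Compute gradient at (-1.1344, 3.5594).
grad_x = 2*6*-1.1344 - 8 = -21.6128
grad_y = 2*8*3.5594 - 15 = 41.9504
Step 2: Gradient step.
x_raw = -1.1344 - 0.1*-21.6128 = 1.0269
y_raw = 3.5594 - 0.1*41.9504 = -0.6356
Step 3: Project onto [-1, 3].
x_proj = clip(1.0269) = 1.0269
y_proj = clip(-0.6356) = -0.6356
Step 4: Evaluate f.
f(1.0269, -0.6356) = 10.8788


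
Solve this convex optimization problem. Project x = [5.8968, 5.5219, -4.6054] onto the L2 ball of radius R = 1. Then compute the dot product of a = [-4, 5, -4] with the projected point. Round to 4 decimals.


Step 1: Compute ||x|| (intermediates to 6 decimals).
||x|| = sqrt(5.8968^2 + 5.5219^2 + (-4.6054)^2) = 9.299104
Step 2: Project.
Since ||x|| > R, scale = R/||x|| = 1/9.299104 = 0.107537, proj(x) = scale * x
proj(x) = [0.634124, 0.593809, -0.495251]
Step 3: Dot product.
a^T * proj(x) = -4*0.634124 + 5*0.593809 - 4*(-0.495251) = 2.4136


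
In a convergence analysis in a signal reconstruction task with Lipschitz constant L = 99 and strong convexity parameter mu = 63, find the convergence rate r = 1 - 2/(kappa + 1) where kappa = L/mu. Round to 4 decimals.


Step 1: Compute the condition number.
kappa = L/mu = 99/63 = 1.5714
Step 2: Compute the convergence rate.
r = 1 - 2/(kappa + 1) = 1 - 2*mu/(L + mu) = (L - mu)/(L + mu) = 36/162 = 0.2222


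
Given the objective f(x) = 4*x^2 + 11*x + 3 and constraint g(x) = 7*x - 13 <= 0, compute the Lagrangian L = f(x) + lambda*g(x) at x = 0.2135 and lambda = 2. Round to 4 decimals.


Step 1: Evaluate f(x).
f(0.2135) = 4*0.2135^2 + 11*0.2135 + 3 = 5.5308
Step 2: Evaluate g(x).
g(0.2135) = 7*0.2135 - 13 = -11.5055
Step 3: Compute Lagrangian.
L = 5.5308 + 2*-11.5055 = -17.4802


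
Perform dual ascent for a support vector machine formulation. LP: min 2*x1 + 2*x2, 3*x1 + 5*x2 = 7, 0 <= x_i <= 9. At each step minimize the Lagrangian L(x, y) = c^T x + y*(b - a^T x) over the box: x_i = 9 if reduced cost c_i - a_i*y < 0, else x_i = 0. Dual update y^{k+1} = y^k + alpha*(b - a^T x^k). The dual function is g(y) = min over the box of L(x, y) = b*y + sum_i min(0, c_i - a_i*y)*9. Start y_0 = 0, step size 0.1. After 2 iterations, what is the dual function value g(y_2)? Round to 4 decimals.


Dual ascent for LP: min 2*x1 + 2*x2, 3*x1 + 5*x2 = 7, 0 <= x_i <= 9
Step 1: y^k = 0.0, reduced costs: (2.0, 2.0)
  x^k = (0.0, 0.0), subgradient = b - a^T x = 7.0
  y^{k+1} = 0.0 + 0.1*7.0 = 0.7
Step 2: y^k = 0.7, reduced costs: (-0.1, -1.5)
  x^k = (9.0, 9.0), subgradient = b - a^T x = -65.0
  y^{k+1} = 0.7 + 0.1*-65.0 = -5.8
Dual objective at y_2 = -5.8: reduced costs (19.4, 31.0), box minimizer x = (0.0, 0.0)
g(y_2) = b*y + (c1 - a1*y)*x1 + (c2 - a2*y)*x2 = 7*(-5.8) + 19.4*0.0 + 31.0*0.0 = -40.6 + 0.0 + 0.0 = -40.6


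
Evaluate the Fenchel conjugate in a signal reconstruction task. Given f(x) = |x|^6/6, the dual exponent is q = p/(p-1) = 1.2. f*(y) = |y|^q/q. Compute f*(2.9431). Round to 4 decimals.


The conjugate exponent q satisfies 1/p + 1/q = 1.
p = 6, so q = 6/(6 - 1) = 1.2
|y|^q = 2.9431^1.2 = 3.6523
f*(2.9431) = 3.6523 / 1.2 = 3.0436


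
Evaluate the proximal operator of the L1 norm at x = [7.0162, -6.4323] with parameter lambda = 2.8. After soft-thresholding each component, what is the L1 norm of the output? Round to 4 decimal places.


Soft-thresholding with lambda = 2.8:
prox(7.0162) = sign(7.0162)*max(|7.0162| - 2.8, 0) = 4.2162
prox(-6.4323) = sign(-6.4323)*max(|-6.4323| - 2.8, 0) = -3.6323
prox(x) = [4.2162, -3.6323]
||prox(x)||_1 = 4.2162 + 3.6323 = 7.8485


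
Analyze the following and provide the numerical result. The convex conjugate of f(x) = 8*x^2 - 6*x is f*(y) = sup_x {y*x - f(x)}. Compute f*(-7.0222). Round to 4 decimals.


f*(y) = sup_x {y*x - a*x^2 - b*x} = sup_x {(y-b)*x - a*x^2}
FOC: (y - b) - 2a*x = 0 => x* = (y - b)/(2a)
x* = (-7.0222 + 6)/(2*8) = -0.0639
f*(-7.0222) = (y-b)^2/(4a) = (-7.0222 + 6)^2/(4*8)
= 1.0449/32 = 0.0327


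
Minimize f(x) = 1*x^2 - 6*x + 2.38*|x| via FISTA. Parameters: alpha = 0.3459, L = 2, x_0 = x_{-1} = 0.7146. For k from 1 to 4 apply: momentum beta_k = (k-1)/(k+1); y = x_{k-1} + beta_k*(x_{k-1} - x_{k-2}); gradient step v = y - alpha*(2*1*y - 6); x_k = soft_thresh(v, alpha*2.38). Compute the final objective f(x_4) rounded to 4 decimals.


FISTA on f(x) = 1*x^2 - 6*x + 2.38*|x|
L = 2, alpha = 0.3459
Iteration 1: beta = 0.0, y = 0.7146 + 0.0*(0.7146 - 0.7146) = 0.7146
  grad(y) = -4.5708, v = y - alpha*grad = 2.2956
  prox(v) = soft_thresh(2.2956, 0.8232) = 1.4724
Iteration 2: beta = 0.3333, y = 1.4724 + 0.3333*(1.4724 - 0.7146) = 1.725
  grad(y) = -2.55, v = y - alpha*grad = 2.607
  prox(v) = soft_thresh(2.607, 0.8232) = 1.7838
Iteration 3: beta = 0.5, y = 1.7838 + 0.5*(1.7838 - 1.4724) = 1.9395
  grad(y) = -2.121, v = y - alpha*grad = 2.6732
  prox(v) = soft_thresh(2.6732, 0.8232) = 1.8499
Iteration 4: beta = 0.6, y = 1.8499 + 0.6*(1.8499 - 1.7838) = 1.8896
  grad(y) = -2.2208, v = y - alpha*grad = 2.6578
  prox(v) = soft_thresh(2.6578, 0.8232) = 1.8345
f(x_4) = 1*1.8345^2 - 6*1.8345 + 2.38*|1.8345| = -3.2755


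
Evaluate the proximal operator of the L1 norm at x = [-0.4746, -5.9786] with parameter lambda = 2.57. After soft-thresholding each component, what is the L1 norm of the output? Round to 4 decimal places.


Soft-thresholding with lambda = 2.57:
prox(-0.4746) = sign(-0.4746)*max(|-0.4746| - 2.57, 0) = 0.0
prox(-5.9786) = sign(-5.9786)*max(|-5.9786| - 2.57, 0) = -3.4086
prox(x) = [0.0, -3.4086]
||prox(x)||_1 = 0.0 + 3.4086 = 3.4086


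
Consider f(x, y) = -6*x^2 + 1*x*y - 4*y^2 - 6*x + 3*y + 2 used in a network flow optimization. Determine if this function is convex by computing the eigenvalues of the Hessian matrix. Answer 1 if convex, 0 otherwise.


The Hessian of f(x,y) = -6*x^2 + 1*x*y - 4*y^2 - 6*x + 3*y + 2 is:
H = [[-12, 1], [1, -8]]
Trace = -12 - 8 = -20
Determinant = -12*-8 - (1)^2 = 95
Discriminant = (-20)^2 - 4*95 = 20.0
Eigenvalues: lambda_1 = -12.2361, lambda_2 = -7.7639
The function is not convex.

0


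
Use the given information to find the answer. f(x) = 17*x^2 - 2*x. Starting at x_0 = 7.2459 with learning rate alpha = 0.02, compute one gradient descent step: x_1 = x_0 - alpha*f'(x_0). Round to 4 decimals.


We compute the gradient at x_0 and apply the update.
f'(x) = 34*x - 2
f'(7.2459) = 34*7.2459 - 2 = 244.3606
x_1 = 7.2459 - 0.02*244.3606 = 2.3587


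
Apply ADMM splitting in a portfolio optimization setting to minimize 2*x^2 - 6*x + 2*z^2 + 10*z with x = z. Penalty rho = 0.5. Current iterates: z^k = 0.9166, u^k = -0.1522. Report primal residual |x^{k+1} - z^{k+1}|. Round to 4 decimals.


ADMM iteration with rho = 0.5, z^k = 0.9166, u^k = -0.1522
Step 1: x-update.
Minimize 2*x^2 - 6*x + (0.5/2)*(x - 0.9166 - 0.1522)^2
FOC: (2*2 + 0.5)*x = 6 + 0.5*(0.9166 + 0.1522)
x^{k+1} = 1.4521
Step 2: z-update.
Minimize 2*z^2 + 10*z + (0.5/2)*(1.4521 - z - 0.1522)^2
FOC: (2*2 + 0.5)*z = -10 + 0.5*(1.4521 - 0.1522)
z^{k+1} = -2.0778
Step 3: u-update.
u^{k+1} = -0.1522 + 1.4521 + 2.0778 = 3.3777
Step 4: Primal residual = |1.4521 + 2.0778| = 3.5299


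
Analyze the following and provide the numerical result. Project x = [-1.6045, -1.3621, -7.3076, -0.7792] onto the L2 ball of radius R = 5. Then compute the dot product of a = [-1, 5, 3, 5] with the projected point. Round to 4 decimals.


Step 1: Compute ||x|| (intermediates to 6 decimals).
||x|| = sqrt((-1.6045)^2 + (-1.3621)^2 + (-7.3076)^2 + (-0.7792)^2) = 7.644469
Step 2: Project.
Since ||x|| > R, scale = R/||x|| = 5/7.644469 = 0.654068, proj(x) = scale * x
proj(x) = [-1.049452, -0.890906, -4.779667, -0.50965]
Step 3: Dot product.
a^T * proj(x) = -1*(-1.049452) + 5*(-0.890906) + 3*(-4.779667) + 5*(-0.50965) = -20.2923


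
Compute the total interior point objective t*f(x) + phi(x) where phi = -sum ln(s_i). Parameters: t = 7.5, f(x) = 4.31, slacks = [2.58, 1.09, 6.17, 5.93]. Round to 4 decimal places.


Step 1: Compute log-barrier.
ln values: [0.9478, 0.0862, 1.8197, 1.78]
phi = -(0.9478 + 0.0862 + 1.8197 + 1.78) = -4.6337
Step 2: Compute augmented objective.
t*f(x) = 7.5*4.31 = 32.325
Total = 32.325 - 4.6337 = 27.6913


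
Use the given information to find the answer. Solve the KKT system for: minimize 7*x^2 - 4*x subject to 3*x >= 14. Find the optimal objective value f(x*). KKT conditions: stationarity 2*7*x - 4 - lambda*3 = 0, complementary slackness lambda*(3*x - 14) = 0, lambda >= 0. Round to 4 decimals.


Step 1: Try lambda = 0 (constraint inactive).
x_unc = 4/(2*7) = 0.2857
Check: 3*0.2857 = 0.8571 < 14 -- violated!
Step 2: Constraint must be active: 3*x = 14
x* = 14/3 = 4.6667 (rounded; the exact value 14/3 is used below)
lambda = (2*7*(14/3) - 4)/3 = 20.4444
Step 3: Compute optimal value.
f(x*) = 7*(14/3)^2 - 4*(14/3) = 133.7778


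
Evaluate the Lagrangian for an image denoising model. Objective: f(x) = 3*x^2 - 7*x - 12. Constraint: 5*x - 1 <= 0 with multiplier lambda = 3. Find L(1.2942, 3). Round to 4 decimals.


Step 1: Evaluate f(x).
f(1.2942) = 3*1.2942^2 - 7*1.2942 - 12 = -16.0345
Step 2: Evaluate g(x).
g(1.2942) = 5*1.2942 - 1 = 5.471
Step 3: Compute Lagrangian.
L = -16.0345 + 3*5.471 = 0.3785


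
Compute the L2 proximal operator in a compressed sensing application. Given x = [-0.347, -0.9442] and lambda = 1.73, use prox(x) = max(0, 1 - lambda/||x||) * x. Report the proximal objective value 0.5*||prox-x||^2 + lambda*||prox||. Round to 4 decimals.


Step 1: Compute ||x||.
||x|| = 1.0059
Step 2: Compute scaling factor.
scale = max(0, 1 - 1.73/1.0059) = 0.0
Step 3: prox(x) = [-0.0, -0.0]
||prox(x)|| = 0.0
Step 4: Proximal objective.
0.5*||prox-x||^2 = 0.506
lambda*||prox|| = 0.0
Total = 0.506


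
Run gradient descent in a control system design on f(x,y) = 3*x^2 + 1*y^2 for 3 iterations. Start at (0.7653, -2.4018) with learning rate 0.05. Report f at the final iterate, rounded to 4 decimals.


Gradient descent on f(x,y) = 3*x^2 + 1*y^2.
Starting point: (0.7653, -2.4018), alpha = 0.05
Step 1: grad_x = 2*3*0.7653 = 4.5918, grad_y = 2*1*-2.4018 = -4.8036
  x_1 = 0.7653 - 0.05*4.5918 = 0.5357
  y_1 = -2.4018 - 0.05*-4.8036 = -2.1616
Step 2: grad_x = 2*3*0.5357 = 3.2143, grad_y = 2*1*-2.1616 = -4.3232
  x_2 = 0.5357 - 0.05*3.2143 = 0.375
  y_2 = -2.1616 - 0.05*-4.3232 = -1.9455
Step 3: grad_x = 2*3*0.375 = 2.25, grad_y = 2*1*-1.9455 = -3.8909
  x_3 = 0.375 - 0.05*2.25 = 0.2625
  y_3 = -1.9455 - 0.05*-3.8909 = -1.7509
f(0.2625, -1.7509) = 3*0.2625^2 + 1*(-1.7509)^2 = 3.2724


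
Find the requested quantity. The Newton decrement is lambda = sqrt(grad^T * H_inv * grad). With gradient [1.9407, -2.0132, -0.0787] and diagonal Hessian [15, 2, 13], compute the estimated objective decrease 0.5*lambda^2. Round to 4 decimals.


Step 1: H is diagonal, so H^(-1) * g = [0.1294, -1.0066, -0.0061].
Step 2: g^T H^(-1) g = sum_i g_i^2 / H_ii
  = (1.9407)^2/15 + (-2.0132)^2/2 + (-0.0787)^2/13
  = 0.2511 + 2.0265 + 0.0005 = 2.2781
Step 3: Objective decrease = 0.5 * g^T H^(-1) g = 1.139


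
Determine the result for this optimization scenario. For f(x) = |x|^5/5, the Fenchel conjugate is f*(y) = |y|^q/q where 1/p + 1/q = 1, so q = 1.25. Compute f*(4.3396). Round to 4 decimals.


The conjugate exponent q satisfies 1/p + 1/q = 1.
p = 5, so q = 5/(5 - 1) = 1.25
|y|^q = 4.3396^1.25 = 6.2634
f*(4.3396) = 6.2634 / 1.25 = 5.0107


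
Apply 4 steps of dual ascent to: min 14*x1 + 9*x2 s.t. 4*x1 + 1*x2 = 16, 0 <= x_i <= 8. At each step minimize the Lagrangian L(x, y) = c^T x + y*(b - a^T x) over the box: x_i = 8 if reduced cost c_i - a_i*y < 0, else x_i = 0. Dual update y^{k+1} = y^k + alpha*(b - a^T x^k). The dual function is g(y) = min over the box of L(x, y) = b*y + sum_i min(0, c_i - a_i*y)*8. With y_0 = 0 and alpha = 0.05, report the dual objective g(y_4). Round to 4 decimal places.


Dual ascent for LP: min 14*x1 + 9*x2, 4*x1 + 1*x2 = 16, 0 <= x_i <= 8
Step 1: y^k = 0.0, reduced costs: (14.0, 9.0)
  x^k = (0.0, 0.0), subgradient = b - a^T x = 16.0
  y^{k+1} = 0.0 + 0.05*16.0 = 0.8
Step 2: y^k = 0.8, reduced costs: (10.8, 8.2)
  x^k = (0.0, 0.0), subgradient = b - a^T x = 16.0
  y^{k+1} = 0.8 + 0.05*16.0 = 1.6
Step 3: y^k = 1.6, reduced costs: (7.6, 7.4)
  x^k = (0.0, 0.0), subgradient = b - a^T x = 16.0
  y^{k+1} = 1.6 + 0.05*16.0 = 2.4
Step 4: y^k = 2.4, reduced costs: (4.4, 6.6)
  x^k = (0.0, 0.0), subgradient = b - a^T x = 16.0
  y^{k+1} = 2.4 + 0.05*16.0 = 3.2
Dual objective at y_4 = 3.2: reduced costs (1.2, 5.8), box minimizer x = (0.0, 0.0)
g(y_4) = b*y + (c1 - a1*y)*x1 + (c2 - a2*y)*x2 = 16*3.2 + 1.2*0.0 + 5.8*0.0 = 51.2 + 0.0 + 0.0 = 51.2
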